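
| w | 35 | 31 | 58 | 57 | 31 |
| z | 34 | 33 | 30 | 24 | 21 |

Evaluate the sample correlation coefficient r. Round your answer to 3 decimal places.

n = 5, Σw = 212, Σz = 142, Σw² = 9760, Σz² = 4162, Σwz = 5972
nΣwz − ΣwΣz = 29860 − 30104 = -244
nΣw² − (Σw)² = 48800 − 44944 = 3856; nΣz² − (Σz)² = 20810 − 20164 = 646
r = -244 / √(3856 × 646) = -244 / 1578.2826 ≈ -0.155

-0.155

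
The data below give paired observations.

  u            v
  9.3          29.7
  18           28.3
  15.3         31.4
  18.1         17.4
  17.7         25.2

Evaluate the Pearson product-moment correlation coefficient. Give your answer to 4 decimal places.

n = 5, Σu = 78.4, Σv = 132, Σu² = 1285.48, Σv² = 3606.74, Σuv = 2027.01
nΣuv − ΣuΣv = 10135.05 − 10348.8 = -213.75
nΣu² − (Σu)² = 6427.4 − 6146.56 = 280.84; nΣv² − (Σv)² = 18033.7 − 17424 = 609.7
r = -213.75 / √(280.84 × 609.7) = -213.75 / 413.7972 ≈ -0.5166

-0.5166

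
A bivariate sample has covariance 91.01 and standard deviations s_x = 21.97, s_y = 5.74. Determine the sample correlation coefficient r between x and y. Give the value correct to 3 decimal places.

0.722

r = Cov(x,y) / (s_x · s_y) = 91.01 / (21.97 × 5.74)
  = 91.01 / 126.1078 ≈ 0.722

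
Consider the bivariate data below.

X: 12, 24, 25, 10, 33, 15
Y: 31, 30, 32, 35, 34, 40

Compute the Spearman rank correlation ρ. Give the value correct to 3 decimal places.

Rank X: 2, 4, 5, 1, 6, 3
Rank Y: 2, 1, 3, 5, 4, 6
d = rank(X) − rank(Y): 0, 3, 2, -4, 2, -3; Σd² = 42
ρ = 1 − 6Σd² / [n(n²−1)] = 1 − 6×42 / (6×35) = 1 − 252/210 ≈ -0.200

-0.200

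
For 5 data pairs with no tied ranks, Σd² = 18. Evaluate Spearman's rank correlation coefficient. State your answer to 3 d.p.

0.100

ρ = 1 − 6Σd² / [n(n²−1)] = 1 − 6×18 / (5×24)
  = 1 − 108/120 = 1 − 0.9000 ≈ 0.100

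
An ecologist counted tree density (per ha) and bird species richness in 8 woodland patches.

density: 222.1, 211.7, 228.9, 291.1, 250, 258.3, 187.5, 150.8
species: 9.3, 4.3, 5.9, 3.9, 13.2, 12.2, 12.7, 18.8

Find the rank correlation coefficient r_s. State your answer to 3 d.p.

-0.476

Rank density: 4, 3, 5, 8, 6, 7, 2, 1
Rank species: 4, 2, 3, 1, 7, 5, 6, 8
d = rank(density) − rank(species): 0, 1, 2, 7, -1, 2, -4, -7; Σd² = 124
ρ = 1 − 6Σd² / [n(n²−1)] = 1 − 6×124 / (8×63) = 1 − 744/504 ≈ -0.476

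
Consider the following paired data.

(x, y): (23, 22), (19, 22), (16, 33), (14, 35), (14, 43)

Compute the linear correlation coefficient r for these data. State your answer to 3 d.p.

n = 5, Σx = 86, Σy = 155, Σx² = 1538, Σy² = 5131, Σxy = 2544
nΣxy − ΣxΣy = 12720 − 13330 = -610
nΣx² − (Σx)² = 7690 − 7396 = 294; nΣy² − (Σy)² = 25655 − 24025 = 1630
r = -610 / √(294 × 1630) = -610 / 692.2572 ≈ -0.881

-0.881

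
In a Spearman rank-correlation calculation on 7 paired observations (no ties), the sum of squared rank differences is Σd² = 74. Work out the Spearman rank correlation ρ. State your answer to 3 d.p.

-0.321

ρ = 1 − 6Σd² / [n(n²−1)] = 1 − 6×74 / (7×48)
  = 1 − 444/336 = 1 − 1.3214 ≈ -0.321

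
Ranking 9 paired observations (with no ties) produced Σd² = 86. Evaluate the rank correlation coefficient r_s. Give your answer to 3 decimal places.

ρ = 1 − 6Σd² / [n(n²−1)] = 1 − 6×86 / (9×80)
  = 1 − 516/720 = 1 − 0.7167 ≈ 0.283

0.283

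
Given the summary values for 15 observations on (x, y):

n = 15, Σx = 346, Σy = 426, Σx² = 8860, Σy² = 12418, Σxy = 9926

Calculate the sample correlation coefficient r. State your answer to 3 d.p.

0.188

r = (nΣxy − ΣxΣy) / √[(nΣx² − (Σx)²)(nΣy² − (Σy)²)]
Numerator: 15×9926 − 346×426 = 1494
Denominator: √[(132900 − 119716)(186270 − 181476)] = √[13184 × 4794] = 7950.1004
r = 1494 / 7950.1004 ≈ 0.188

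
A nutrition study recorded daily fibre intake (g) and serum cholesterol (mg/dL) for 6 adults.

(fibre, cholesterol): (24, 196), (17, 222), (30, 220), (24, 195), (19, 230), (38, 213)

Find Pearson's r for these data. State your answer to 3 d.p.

n = 6, Σx = 152, Σy = 1276, Σx² = 4146, Σy² = 272394, Σxy = 32222
nΣxy − ΣxΣy = 193332 − 193952 = -620
nΣx² − (Σx)² = 24876 − 23104 = 1772; nΣy² − (Σy)² = 1634364 − 1628176 = 6188
r = -620 / √(1772 × 6188) = -620 / 3311.3647 ≈ -0.187

-0.187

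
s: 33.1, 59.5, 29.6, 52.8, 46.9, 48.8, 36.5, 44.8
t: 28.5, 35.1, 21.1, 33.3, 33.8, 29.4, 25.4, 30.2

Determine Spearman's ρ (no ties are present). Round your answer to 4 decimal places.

0.8571

Rank s: 2, 8, 1, 7, 5, 6, 3, 4
Rank t: 3, 8, 1, 6, 7, 4, 2, 5
d = rank(s) − rank(t): -1, 0, 0, 1, -2, 2, 1, -1; Σd² = 12
ρ = 1 − 6Σd² / [n(n²−1)] = 1 − 6×12 / (8×63) = 1 − 72/504 ≈ 0.8571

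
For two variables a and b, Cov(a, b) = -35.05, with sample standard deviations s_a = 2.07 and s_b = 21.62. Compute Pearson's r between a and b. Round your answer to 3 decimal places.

-0.783

r = Cov(a,b) / (s_a · s_b) = -35.05 / (2.07 × 21.62)
  = -35.05 / 44.7534 ≈ -0.783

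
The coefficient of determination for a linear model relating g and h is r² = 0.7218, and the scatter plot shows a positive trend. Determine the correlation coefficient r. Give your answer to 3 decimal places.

|r| = √0.7218 = 0.850
The association is positive, so r = 0.850.

0.850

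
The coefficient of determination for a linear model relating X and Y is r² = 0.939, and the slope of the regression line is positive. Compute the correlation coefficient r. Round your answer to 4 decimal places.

|r| = √0.939 = 0.9690
The association is positive, so r = 0.9690.

0.9690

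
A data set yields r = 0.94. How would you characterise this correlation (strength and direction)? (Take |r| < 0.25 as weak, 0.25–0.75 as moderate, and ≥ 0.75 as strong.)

strong positive

r = 0.94 > 0 so the relationship is positive.
|r| = 0.94, which falls in the strong range.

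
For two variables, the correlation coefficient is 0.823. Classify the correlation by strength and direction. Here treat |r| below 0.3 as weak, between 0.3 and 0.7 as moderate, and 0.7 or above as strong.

r = 0.823 > 0 so the relationship is positive.
|r| = 0.823, which falls in the strong range.

strong positive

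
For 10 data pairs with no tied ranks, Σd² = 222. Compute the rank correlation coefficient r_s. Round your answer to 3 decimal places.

-0.345

ρ = 1 − 6Σd² / [n(n²−1)] = 1 − 6×222 / (10×99)
  = 1 − 1332/990 = 1 − 1.3455 ≈ -0.345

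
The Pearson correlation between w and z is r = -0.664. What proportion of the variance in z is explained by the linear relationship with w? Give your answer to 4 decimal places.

r² = (-0.664)² = 0.4409

0.4409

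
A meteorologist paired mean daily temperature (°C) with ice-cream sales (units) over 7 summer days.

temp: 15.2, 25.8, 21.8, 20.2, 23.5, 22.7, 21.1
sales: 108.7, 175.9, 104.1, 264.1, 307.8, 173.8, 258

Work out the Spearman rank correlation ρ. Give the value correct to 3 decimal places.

0.214

Rank temp: 1, 7, 4, 2, 6, 5, 3
Rank sales: 2, 4, 1, 6, 7, 3, 5
d = rank(temp) − rank(sales): -1, 3, 3, -4, -1, 2, -2; Σd² = 44
ρ = 1 − 6Σd² / [n(n²−1)] = 1 − 6×44 / (7×48) = 1 − 264/336 ≈ 0.214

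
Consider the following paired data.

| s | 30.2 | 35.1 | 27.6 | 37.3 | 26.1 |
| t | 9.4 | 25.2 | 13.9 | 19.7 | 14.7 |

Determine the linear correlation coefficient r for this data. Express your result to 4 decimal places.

n = 5, Σs = 156.3, Σt = 82.9, Σs² = 4978.31, Σt² = 1520.79, Σst = 2670.52
nΣst − ΣsΣt = 13352.6 − 12957.27 = 395.33
nΣs² − (Σs)² = 24891.55 − 24429.69 = 461.86; nΣt² − (Σt)² = 7603.95 − 6872.41 = 731.54
r = 395.33 / √(461.86 × 731.54) = 395.33 / 581.2651 ≈ 0.6801

0.6801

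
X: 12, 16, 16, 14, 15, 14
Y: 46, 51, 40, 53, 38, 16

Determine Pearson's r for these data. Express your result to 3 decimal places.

0.059

n = 6, ΣX = 87, ΣY = 244, ΣX² = 1273, ΣY² = 10826, ΣXY = 3544
nΣXY − ΣXΣY = 21264 − 21228 = 36
nΣX² − (ΣX)² = 7638 − 7569 = 69; nΣY² − (ΣY)² = 64956 − 59536 = 5420
r = 36 / √(69 × 5420) = 36 / 611.5390 ≈ 0.059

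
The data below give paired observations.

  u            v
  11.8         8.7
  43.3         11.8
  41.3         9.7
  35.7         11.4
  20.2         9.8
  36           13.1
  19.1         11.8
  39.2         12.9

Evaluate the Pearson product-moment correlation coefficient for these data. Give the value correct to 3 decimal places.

n = 8, Σu = 246.6, Σv = 89.2, Σu² = 8599.8, Σv² = 1012.28, Σuv = 2821.81
nΣuv − ΣuΣv = 22574.48 − 21996.72 = 577.76
nΣu² − (Σu)² = 68798.4 − 60811.56 = 7986.84; nΣv² − (Σv)² = 8098.24 − 7956.64 = 141.6
r = 577.76 / √(7986.84 × 141.6) = 577.76 / 1063.4550 ≈ 0.543

0.543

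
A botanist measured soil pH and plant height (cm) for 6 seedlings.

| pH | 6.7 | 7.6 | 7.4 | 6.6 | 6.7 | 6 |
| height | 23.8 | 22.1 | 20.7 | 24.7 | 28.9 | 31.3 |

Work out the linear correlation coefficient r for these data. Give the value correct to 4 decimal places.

n = 6, Σx = 41, Σy = 151.5, Σx² = 281.86, Σy² = 3908.33, Σxy = 1025.05
nΣxy − ΣxΣy = 6150.3 − 6211.5 = -61.2
nΣx² − (Σx)² = 1691.16 − 1681 = 10.16; nΣy² − (Σy)² = 23449.98 − 22952.25 = 497.73
r = -61.2 / √(10.16 × 497.73) = -61.2 / 71.1121 ≈ -0.8606

-0.8606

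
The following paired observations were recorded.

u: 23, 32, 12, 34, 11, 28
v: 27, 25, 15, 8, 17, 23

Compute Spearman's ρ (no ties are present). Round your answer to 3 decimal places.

Rank u: 3, 5, 2, 6, 1, 4
Rank v: 6, 5, 2, 1, 3, 4
d = rank(u) − rank(v): -3, 0, 0, 5, -2, 0; Σd² = 38
ρ = 1 − 6Σd² / [n(n²−1)] = 1 − 6×38 / (6×35) = 1 − 228/210 ≈ -0.086

-0.086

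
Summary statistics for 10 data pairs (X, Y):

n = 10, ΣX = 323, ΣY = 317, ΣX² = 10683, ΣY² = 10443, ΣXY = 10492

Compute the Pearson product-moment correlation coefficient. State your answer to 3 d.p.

0.806

r = (nΣXY − ΣXΣY) / √[(nΣX² − (ΣX)²)(nΣY² − (ΣY)²)]
Numerator: 10×10492 − 323×317 = 2529
Denominator: √[(106830 − 104329)(104430 − 100489)] = √[2501 × 3941] = 3139.4969
r = 2529 / 3139.4969 ≈ 0.806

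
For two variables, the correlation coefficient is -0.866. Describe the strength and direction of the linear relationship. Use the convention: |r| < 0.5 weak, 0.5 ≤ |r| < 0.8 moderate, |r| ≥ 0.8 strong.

r = -0.866 < 0 so the relationship is negative.
|r| = 0.866, which falls in the strong range.

strong negative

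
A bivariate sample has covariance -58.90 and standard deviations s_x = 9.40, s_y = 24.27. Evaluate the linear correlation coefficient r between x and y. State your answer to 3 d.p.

r = Cov(x,y) / (s_x · s_y) = -58.90 / (9.40 × 24.27)
  = -58.90 / 228.1380 ≈ -0.258

-0.258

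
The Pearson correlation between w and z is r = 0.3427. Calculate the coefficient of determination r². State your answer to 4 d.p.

0.1174

r² = (0.3427)² = 0.1174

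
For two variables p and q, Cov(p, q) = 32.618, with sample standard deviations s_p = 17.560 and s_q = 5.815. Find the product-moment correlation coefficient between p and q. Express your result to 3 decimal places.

r = Cov(p,q) / (s_p · s_q) = 32.618 / (17.560 × 5.815)
  = 32.618 / 102.1114 ≈ 0.319

0.319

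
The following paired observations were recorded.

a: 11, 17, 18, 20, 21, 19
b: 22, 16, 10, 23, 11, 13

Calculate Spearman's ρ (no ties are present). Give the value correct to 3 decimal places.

-0.200

Rank a: 1, 2, 3, 5, 6, 4
Rank b: 5, 4, 1, 6, 2, 3
d = rank(a) − rank(b): -4, -2, 2, -1, 4, 1; Σd² = 42
ρ = 1 − 6Σd² / [n(n²−1)] = 1 − 6×42 / (6×35) = 1 − 252/210 ≈ -0.200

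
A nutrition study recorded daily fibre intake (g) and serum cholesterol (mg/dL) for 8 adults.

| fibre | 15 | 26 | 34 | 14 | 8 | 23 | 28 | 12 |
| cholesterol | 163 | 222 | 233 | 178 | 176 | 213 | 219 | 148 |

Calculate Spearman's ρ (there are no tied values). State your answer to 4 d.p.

Rank fibre: 4, 6, 8, 3, 1, 5, 7, 2
Rank cholesterol: 2, 7, 8, 4, 3, 5, 6, 1
d = rank(fibre) − rank(cholesterol): 2, -1, 0, -1, -2, 0, 1, 1; Σd² = 12
ρ = 1 − 6Σd² / [n(n²−1)] = 1 − 6×12 / (8×63) = 1 − 72/504 ≈ 0.8571

0.8571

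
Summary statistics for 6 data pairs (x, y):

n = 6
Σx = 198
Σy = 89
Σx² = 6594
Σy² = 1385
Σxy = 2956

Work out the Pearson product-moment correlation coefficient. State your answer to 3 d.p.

0.305

r = (nΣxy − ΣxΣy) / √[(nΣx² − (Σx)²)(nΣy² − (Σy)²)]
Numerator: 6×2956 − 198×89 = 114
Denominator: √[(39564 − 39204)(8310 − 7921)] = √[360 × 389] = 374.2192
r = 114 / 374.2192 ≈ 0.305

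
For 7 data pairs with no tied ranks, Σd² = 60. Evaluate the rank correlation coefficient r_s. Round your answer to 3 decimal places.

ρ = 1 − 6Σd² / [n(n²−1)] = 1 − 6×60 / (7×48)
  = 1 − 360/336 = 1 − 1.0714 ≈ -0.071

-0.071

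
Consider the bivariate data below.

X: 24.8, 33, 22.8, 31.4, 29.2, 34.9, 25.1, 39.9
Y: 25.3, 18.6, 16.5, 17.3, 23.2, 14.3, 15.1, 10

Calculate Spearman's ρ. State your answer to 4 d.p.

Rank X: 2, 6, 1, 5, 4, 7, 3, 8
Rank Y: 8, 6, 4, 5, 7, 2, 3, 1
d = rank(X) − rank(Y): -6, 0, -3, 0, -3, 5, 0, 7; Σd² = 128
ρ = 1 − 6Σd² / [n(n²−1)] = 1 − 6×128 / (8×63) = 1 − 768/504 ≈ -0.5238

-0.5238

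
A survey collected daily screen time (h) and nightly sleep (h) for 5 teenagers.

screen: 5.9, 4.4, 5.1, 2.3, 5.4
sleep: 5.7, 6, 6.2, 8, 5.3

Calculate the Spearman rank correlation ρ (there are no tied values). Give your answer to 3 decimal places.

Rank screen: 5, 2, 3, 1, 4
Rank sleep: 2, 3, 4, 5, 1
d = rank(screen) − rank(sleep): 3, -1, -1, -4, 3; Σd² = 36
ρ = 1 − 6Σd² / [n(n²−1)] = 1 − 6×36 / (5×24) = 1 − 216/120 ≈ -0.800

-0.800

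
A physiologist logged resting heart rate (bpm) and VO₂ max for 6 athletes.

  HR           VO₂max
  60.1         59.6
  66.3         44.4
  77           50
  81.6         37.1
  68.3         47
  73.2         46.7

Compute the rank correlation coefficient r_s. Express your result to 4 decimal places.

Rank HR: 1, 2, 5, 6, 3, 4
Rank VO₂max: 6, 2, 5, 1, 4, 3
d = rank(HR) − rank(VO₂max): -5, 0, 0, 5, -1, 1; Σd² = 52
ρ = 1 − 6Σd² / [n(n²−1)] = 1 − 6×52 / (6×35) = 1 − 312/210 ≈ -0.4857

-0.4857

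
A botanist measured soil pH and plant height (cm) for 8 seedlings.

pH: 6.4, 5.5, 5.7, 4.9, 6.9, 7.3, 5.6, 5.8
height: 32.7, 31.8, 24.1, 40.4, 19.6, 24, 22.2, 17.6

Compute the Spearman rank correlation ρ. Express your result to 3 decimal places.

Rank pH: 6, 2, 4, 1, 7, 8, 3, 5
Rank height: 7, 6, 5, 8, 2, 4, 3, 1
d = rank(pH) − rank(height): -1, -4, -1, -7, 5, 4, 0, 4; Σd² = 124
ρ = 1 − 6Σd² / [n(n²−1)] = 1 − 6×124 / (8×63) = 1 − 744/504 ≈ -0.476

-0.476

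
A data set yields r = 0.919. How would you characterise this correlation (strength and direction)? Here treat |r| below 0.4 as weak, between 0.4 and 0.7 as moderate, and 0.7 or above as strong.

strong positive

r = 0.919 > 0 so the relationship is positive.
|r| = 0.919, which falls in the strong range.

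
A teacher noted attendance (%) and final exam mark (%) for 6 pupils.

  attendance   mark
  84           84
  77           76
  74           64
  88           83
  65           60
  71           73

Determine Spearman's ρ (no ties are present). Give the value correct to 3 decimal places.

0.886

Rank attendance: 5, 4, 3, 6, 1, 2
Rank mark: 6, 4, 2, 5, 1, 3
d = rank(attendance) − rank(mark): -1, 0, 1, 1, 0, -1; Σd² = 4
ρ = 1 − 6Σd² / [n(n²−1)] = 1 − 6×4 / (6×35) = 1 − 24/210 ≈ 0.886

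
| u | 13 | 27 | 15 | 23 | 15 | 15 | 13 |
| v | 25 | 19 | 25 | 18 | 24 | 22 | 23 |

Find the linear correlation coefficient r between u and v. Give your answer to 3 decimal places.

n = 7, Σu = 121, Σv = 156, Σu² = 2271, Σv² = 3524, Σuv = 2616
nΣuv − ΣuΣv = 18312 − 18876 = -564
nΣu² − (Σu)² = 15897 − 14641 = 1256; nΣv² − (Σv)² = 24668 − 24336 = 332
r = -564 / √(1256 × 332) = -564 / 645.7492 ≈ -0.873

-0.873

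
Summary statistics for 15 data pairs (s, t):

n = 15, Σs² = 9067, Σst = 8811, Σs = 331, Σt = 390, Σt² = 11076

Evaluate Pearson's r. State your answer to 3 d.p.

0.160

r = (nΣst − ΣsΣt) / √[(nΣs² − (Σs)²)(nΣt² − (Σt)²)]
Numerator: 15×8811 − 331×390 = 3075
Denominator: √[(136005 − 109561)(166140 − 152100)] = √[26444 × 14040] = 19268.4654
r = 3075 / 19268.4654 ≈ 0.160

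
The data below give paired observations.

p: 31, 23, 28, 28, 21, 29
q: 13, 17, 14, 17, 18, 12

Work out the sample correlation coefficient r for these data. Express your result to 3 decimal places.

n = 6, Σp = 160, Σq = 91, Σp² = 4340, Σq² = 1411, Σpq = 2388
nΣpq − ΣpΣq = 14328 − 14560 = -232
nΣp² − (Σp)² = 26040 − 25600 = 440; nΣq² − (Σq)² = 8466 − 8281 = 185
r = -232 / √(440 × 185) = -232 / 285.3069 ≈ -0.813

-0.813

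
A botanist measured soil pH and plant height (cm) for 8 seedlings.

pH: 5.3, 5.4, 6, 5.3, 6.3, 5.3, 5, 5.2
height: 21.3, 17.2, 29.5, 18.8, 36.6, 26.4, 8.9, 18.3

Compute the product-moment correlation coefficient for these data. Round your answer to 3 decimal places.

0.896

n = 8, Σx = 43.8, Σy = 177, Σx² = 241.16, Σy² = 4423.84, Σxy = 992.57
nΣxy − ΣxΣy = 7940.56 − 7752.6 = 187.96
nΣx² − (Σx)² = 1929.28 − 1918.44 = 10.84; nΣy² − (Σy)² = 35390.72 − 31329 = 4061.72
r = 187.96 / √(10.84 × 4061.72) = 187.96 / 209.8310 ≈ 0.896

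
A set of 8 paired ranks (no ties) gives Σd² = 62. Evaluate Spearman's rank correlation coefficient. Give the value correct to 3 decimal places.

0.262

ρ = 1 − 6Σd² / [n(n²−1)] = 1 − 6×62 / (8×63)
  = 1 − 372/504 = 1 − 0.7381 ≈ 0.262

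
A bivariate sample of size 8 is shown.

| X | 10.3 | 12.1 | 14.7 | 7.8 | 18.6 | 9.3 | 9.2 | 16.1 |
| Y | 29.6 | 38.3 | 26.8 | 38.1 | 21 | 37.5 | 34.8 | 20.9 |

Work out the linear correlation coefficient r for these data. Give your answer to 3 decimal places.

-0.875

n = 8, ΣX = 98.1, ΣY = 247, ΣX² = 1305.73, ΣY² = 8008, ΣXY = 2855.45
nΣXY − ΣXΣY = 22843.6 − 24230.7 = -1387.1
nΣX² − (ΣX)² = 10445.84 − 9623.61 = 822.23; nΣY² − (ΣY)² = 64064 − 61009 = 3055
r = -1387.1 / √(822.23 × 3055) = -1387.1 / 1584.9015 ≈ -0.875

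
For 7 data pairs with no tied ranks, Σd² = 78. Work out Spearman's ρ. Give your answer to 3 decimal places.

ρ = 1 − 6Σd² / [n(n²−1)] = 1 − 6×78 / (7×48)
  = 1 − 468/336 = 1 − 1.3929 ≈ -0.393

-0.393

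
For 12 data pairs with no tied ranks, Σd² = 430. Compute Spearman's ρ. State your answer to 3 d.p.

ρ = 1 − 6Σd² / [n(n²−1)] = 1 − 6×430 / (12×143)
  = 1 − 2580/1716 = 1 − 1.5035 ≈ -0.503

-0.503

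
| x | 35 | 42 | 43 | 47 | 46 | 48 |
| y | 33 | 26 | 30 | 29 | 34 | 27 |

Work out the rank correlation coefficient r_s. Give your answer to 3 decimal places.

Rank x: 1, 2, 3, 5, 4, 6
Rank y: 5, 1, 4, 3, 6, 2
d = rank(x) − rank(y): -4, 1, -1, 2, -2, 4; Σd² = 42
ρ = 1 − 6Σd² / [n(n²−1)] = 1 − 6×42 / (6×35) = 1 − 252/210 ≈ -0.200

-0.200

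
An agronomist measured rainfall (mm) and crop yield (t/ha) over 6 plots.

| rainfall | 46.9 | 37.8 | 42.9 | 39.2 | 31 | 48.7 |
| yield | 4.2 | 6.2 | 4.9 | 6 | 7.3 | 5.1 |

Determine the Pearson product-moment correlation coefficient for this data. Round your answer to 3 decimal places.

-0.921

n = 6, Σx = 246.5, Σy = 33.7, Σx² = 10338.19, Σy² = 195.39, Σxy = 1351.42
nΣxy − ΣxΣy = 8108.52 − 8307.05 = -198.53
nΣx² − (Σx)² = 62029.14 − 60762.25 = 1266.89; nΣy² − (Σy)² = 1172.34 − 1135.69 = 36.65
r = -198.53 / √(1266.89 × 36.65) = -198.53 / 215.4797 ≈ -0.921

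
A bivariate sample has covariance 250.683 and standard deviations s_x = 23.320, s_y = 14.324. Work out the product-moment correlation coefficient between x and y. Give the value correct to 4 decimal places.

r = Cov(x,y) / (s_x · s_y) = 250.683 / (23.320 × 14.324)
  = 250.683 / 334.0357 ≈ 0.7505

0.7505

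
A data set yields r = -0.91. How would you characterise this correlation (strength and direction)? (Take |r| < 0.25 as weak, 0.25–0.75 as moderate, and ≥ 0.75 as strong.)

strong negative

r = -0.91 < 0 so the relationship is negative.
|r| = 0.91, which falls in the strong range.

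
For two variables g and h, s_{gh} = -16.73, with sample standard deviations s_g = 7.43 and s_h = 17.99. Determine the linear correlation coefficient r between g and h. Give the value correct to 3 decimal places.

r = Cov(g,h) / (s_g · s_h) = -16.73 / (7.43 × 17.99)
  = -16.73 / 133.6657 ≈ -0.125

-0.125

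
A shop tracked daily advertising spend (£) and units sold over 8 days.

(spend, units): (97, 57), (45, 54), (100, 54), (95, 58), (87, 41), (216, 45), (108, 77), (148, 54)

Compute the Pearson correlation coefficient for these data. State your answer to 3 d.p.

n = 8, Σx = 896, Σy = 440, Σx² = 118252, Σy² = 24996, Σxy = 48464
nΣxy − ΣxΣy = 387712 − 394240 = -6528
nΣx² − (Σx)² = 946016 − 802816 = 143200; nΣy² − (Σy)² = 199968 − 193600 = 6368
r = -6528 / √(143200 × 6368) = -6528 / 30197.6423 ≈ -0.216

-0.216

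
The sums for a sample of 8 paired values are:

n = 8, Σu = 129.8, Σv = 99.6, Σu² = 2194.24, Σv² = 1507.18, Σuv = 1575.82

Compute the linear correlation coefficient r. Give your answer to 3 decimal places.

-0.262

r = (nΣuv − ΣuΣv) / √[(nΣu² − (Σu)²)(nΣv² − (Σv)²)]
Numerator: 8×1575.82 − 129.8×99.6 = -321.52
Denominator: √[(17553.92 − 16848.04)(12057.44 − 9920.16)] = √[705.88 × 2137.28] = 1228.2765
r = -321.52 / 1228.2765 ≈ -0.262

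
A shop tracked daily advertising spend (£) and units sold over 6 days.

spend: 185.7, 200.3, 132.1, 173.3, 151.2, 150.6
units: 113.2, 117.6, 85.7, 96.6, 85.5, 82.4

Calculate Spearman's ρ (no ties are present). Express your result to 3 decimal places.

Rank spend: 5, 6, 1, 4, 3, 2
Rank units: 5, 6, 3, 4, 2, 1
d = rank(spend) − rank(units): 0, 0, -2, 0, 1, 1; Σd² = 6
ρ = 1 − 6Σd² / [n(n²−1)] = 1 − 6×6 / (6×35) = 1 − 36/210 ≈ 0.829

0.829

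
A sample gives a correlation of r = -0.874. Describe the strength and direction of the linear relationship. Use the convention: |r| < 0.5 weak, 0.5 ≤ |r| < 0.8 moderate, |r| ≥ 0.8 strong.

r = -0.874 < 0 so the relationship is negative.
|r| = 0.874, which falls in the strong range.

strong negative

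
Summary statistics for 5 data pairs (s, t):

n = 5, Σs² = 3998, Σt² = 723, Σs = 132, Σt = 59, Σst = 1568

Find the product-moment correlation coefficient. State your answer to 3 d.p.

0.089

r = (nΣst − ΣsΣt) / √[(nΣs² − (Σs)²)(nΣt² − (Σt)²)]
Numerator: 5×1568 − 132×59 = 52
Denominator: √[(19990 − 17424)(3615 − 3481)] = √[2566 × 134] = 586.3821
r = 52 / 586.3821 ≈ 0.089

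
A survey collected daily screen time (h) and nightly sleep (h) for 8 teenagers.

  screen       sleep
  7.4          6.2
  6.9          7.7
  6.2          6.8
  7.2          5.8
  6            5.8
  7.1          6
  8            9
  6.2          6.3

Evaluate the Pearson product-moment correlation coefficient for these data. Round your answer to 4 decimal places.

0.5297

n = 8, Σx = 55, Σy = 53.6, Σx² = 381.5, Σy² = 367.94, Σxy = 371.39
nΣxy − ΣxΣy = 2971.12 − 2948 = 23.12
nΣx² − (Σx)² = 3052 − 3025 = 27; nΣy² − (Σy)² = 2943.52 − 2872.96 = 70.56
r = 23.12 / √(27 × 70.56) = 23.12 / 43.6477 ≈ 0.5297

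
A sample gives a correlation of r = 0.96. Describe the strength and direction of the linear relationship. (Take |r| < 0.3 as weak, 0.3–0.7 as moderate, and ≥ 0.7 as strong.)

strong positive

r = 0.96 > 0 so the relationship is positive.
|r| = 0.96, which falls in the strong range.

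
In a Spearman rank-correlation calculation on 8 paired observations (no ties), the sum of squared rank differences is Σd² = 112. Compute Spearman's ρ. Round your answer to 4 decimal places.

-0.3333

ρ = 1 − 6Σd² / [n(n²−1)] = 1 − 6×112 / (8×63)
  = 1 − 672/504 = 1 − 1.33333 ≈ -0.3333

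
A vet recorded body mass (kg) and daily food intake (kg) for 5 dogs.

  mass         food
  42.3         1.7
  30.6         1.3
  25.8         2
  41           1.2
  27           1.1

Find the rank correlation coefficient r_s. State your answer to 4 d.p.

Rank mass: 5, 3, 1, 4, 2
Rank food: 4, 3, 5, 2, 1
d = rank(mass) − rank(food): 1, 0, -4, 2, 1; Σd² = 22
ρ = 1 − 6Σd² / [n(n²−1)] = 1 − 6×22 / (5×24) = 1 − 132/120 ≈ -0.1000

-0.1000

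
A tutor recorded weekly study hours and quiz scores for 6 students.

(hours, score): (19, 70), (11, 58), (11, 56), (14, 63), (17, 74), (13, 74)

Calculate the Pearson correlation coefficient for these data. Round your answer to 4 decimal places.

0.6969

n = 6, Σx = 85, Σy = 395, Σx² = 1257, Σy² = 26321, Σxy = 5686
nΣxy − ΣxΣy = 34116 − 33575 = 541
nΣx² − (Σx)² = 7542 − 7225 = 317; nΣy² − (Σy)² = 157926 − 156025 = 1901
r = 541 / √(317 × 1901) = 541 / 776.2841 ≈ 0.6969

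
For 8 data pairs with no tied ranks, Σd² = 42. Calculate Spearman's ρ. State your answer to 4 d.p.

0.5000

ρ = 1 − 6Σd² / [n(n²−1)] = 1 − 6×42 / (8×63)
  = 1 − 252/504 = 1 − 0.50000 ≈ 0.5000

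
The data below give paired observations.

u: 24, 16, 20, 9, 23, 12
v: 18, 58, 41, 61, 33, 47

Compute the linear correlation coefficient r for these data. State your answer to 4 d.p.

-0.8623

n = 6, Σu = 104, Σv = 258, Σu² = 1986, Σv² = 12388, Σuv = 4052
nΣuv − ΣuΣv = 24312 − 26832 = -2520
nΣu² − (Σu)² = 11916 − 10816 = 1100; nΣv² − (Σv)² = 74328 − 66564 = 7764
r = -2520 / √(1100 × 7764) = -2520 / 2922.3963 ≈ -0.8623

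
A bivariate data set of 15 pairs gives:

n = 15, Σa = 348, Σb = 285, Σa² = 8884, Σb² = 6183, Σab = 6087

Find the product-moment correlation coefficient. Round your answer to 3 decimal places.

-0.665

r = (nΣab − ΣaΣb) / √[(nΣa² − (Σa)²)(nΣb² − (Σb)²)]
Numerator: 15×6087 − 348×285 = -7875
Denominator: √[(133260 − 121104)(92745 − 81225)] = √[12156 × 11520] = 11833.7281
r = -7875 / 11833.7281 ≈ -0.665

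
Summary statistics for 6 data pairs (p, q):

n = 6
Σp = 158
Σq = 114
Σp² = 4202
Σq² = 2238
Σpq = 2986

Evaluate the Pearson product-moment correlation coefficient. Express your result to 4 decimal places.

r = (nΣpq − ΣpΣq) / √[(nΣp² − (Σp)²)(nΣq² − (Σq)²)]
Numerator: 6×2986 − 158×114 = -96
Denominator: √[(25212 − 24964)(13428 − 12996)] = √[248 × 432] = 327.3164
r = -96 / 327.3164 ≈ -0.2933

-0.2933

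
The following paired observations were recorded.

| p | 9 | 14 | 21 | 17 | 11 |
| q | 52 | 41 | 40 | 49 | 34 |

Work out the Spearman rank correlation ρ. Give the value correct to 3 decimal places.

Rank p: 1, 3, 5, 4, 2
Rank q: 5, 3, 2, 4, 1
d = rank(p) − rank(q): -4, 0, 3, 0, 1; Σd² = 26
ρ = 1 − 6Σd² / [n(n²−1)] = 1 − 6×26 / (5×24) = 1 − 156/120 ≈ -0.300

-0.300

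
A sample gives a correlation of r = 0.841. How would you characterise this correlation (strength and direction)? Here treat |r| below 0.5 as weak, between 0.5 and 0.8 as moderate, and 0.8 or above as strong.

strong positive

r = 0.841 > 0 so the relationship is positive.
|r| = 0.841, which falls in the strong range.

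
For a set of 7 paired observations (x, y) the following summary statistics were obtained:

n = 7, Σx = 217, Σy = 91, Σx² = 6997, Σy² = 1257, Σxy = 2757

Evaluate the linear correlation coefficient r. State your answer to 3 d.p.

-0.453

r = (nΣxy − ΣxΣy) / √[(nΣx² − (Σx)²)(nΣy² − (Σy)²)]
Numerator: 7×2757 − 217×91 = -448
Denominator: √[(48979 − 47089)(8799 − 8281)] = √[1890 × 518] = 989.4544
r = -448 / 989.4544 ≈ -0.453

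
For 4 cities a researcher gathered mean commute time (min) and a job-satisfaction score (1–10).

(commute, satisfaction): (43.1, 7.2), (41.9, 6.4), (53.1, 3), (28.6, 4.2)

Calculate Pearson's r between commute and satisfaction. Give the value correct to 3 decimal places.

n = 4, Σx = 166.7, Σy = 20.8, Σx² = 7250.79, Σy² = 119.44, Σxy = 857.9
nΣxy − ΣxΣy = 3431.6 − 3467.36 = -35.76
nΣx² − (Σx)² = 29003.16 − 27788.89 = 1214.27; nΣy² − (Σy)² = 477.76 − 432.64 = 45.12
r = -35.76 / √(1214.27 × 45.12) = -35.76 / 234.0681 ≈ -0.153

-0.153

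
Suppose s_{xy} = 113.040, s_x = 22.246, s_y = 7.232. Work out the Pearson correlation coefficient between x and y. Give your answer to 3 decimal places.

0.703

r = Cov(x,y) / (s_x · s_y) = 113.040 / (22.246 × 7.232)
  = 113.040 / 160.8831 ≈ 0.703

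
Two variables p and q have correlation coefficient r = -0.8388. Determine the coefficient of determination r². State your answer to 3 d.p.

r² = (-0.8388)² = 0.704

0.704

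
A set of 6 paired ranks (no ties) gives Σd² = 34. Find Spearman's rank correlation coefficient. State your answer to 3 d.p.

ρ = 1 − 6Σd² / [n(n²−1)] = 1 − 6×34 / (6×35)
  = 1 − 204/210 = 1 − 0.9714 ≈ 0.029

0.029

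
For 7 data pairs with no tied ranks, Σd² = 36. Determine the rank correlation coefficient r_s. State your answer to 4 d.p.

ρ = 1 − 6Σd² / [n(n²−1)] = 1 − 6×36 / (7×48)
  = 1 − 216/336 = 1 − 0.64286 ≈ 0.3571

0.3571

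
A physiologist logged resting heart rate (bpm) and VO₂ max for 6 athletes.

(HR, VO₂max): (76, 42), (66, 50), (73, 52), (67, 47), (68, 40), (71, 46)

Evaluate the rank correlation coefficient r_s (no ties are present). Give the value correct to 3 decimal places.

Rank HR: 6, 1, 5, 2, 3, 4
Rank VO₂max: 2, 5, 6, 4, 1, 3
d = rank(HR) − rank(VO₂max): 4, -4, -1, -2, 2, 1; Σd² = 42
ρ = 1 − 6Σd² / [n(n²−1)] = 1 − 6×42 / (6×35) = 1 − 252/210 ≈ -0.200

-0.200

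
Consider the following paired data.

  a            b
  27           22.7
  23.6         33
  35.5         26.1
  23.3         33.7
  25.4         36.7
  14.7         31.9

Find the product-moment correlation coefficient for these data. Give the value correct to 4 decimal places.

n = 6, Σa = 149.5, Σb = 184.1, Σa² = 3950.35, Σb² = 5785.69, Σab = 4504.57
nΣab − ΣaΣb = 27027.42 − 27522.95 = -495.53
nΣa² − (Σa)² = 23702.1 − 22350.25 = 1351.85; nΣb² − (Σb)² = 34714.14 − 33892.81 = 821.33
r = -495.53 / √(1351.85 × 821.33) = -495.53 / 1053.7148 ≈ -0.4703

-0.4703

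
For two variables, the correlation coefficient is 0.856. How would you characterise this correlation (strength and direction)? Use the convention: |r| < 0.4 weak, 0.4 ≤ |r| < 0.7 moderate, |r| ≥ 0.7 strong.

strong positive

r = 0.856 > 0 so the relationship is positive.
|r| = 0.856, which falls in the strong range.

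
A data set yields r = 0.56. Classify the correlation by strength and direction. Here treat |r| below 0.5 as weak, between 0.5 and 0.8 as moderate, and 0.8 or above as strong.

moderate positive

r = 0.56 > 0 so the relationship is positive.
|r| = 0.56, which falls in the moderate range.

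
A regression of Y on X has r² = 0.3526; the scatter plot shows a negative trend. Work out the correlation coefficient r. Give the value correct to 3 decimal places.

-0.594

|r| = √0.3526 = 0.594
The association is negative, so r = −0.594.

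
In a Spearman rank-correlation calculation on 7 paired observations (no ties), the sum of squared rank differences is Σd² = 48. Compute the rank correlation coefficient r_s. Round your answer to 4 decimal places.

0.1429

ρ = 1 − 6Σd² / [n(n²−1)] = 1 − 6×48 / (7×48)
  = 1 − 288/336 = 1 − 0.85714 ≈ 0.1429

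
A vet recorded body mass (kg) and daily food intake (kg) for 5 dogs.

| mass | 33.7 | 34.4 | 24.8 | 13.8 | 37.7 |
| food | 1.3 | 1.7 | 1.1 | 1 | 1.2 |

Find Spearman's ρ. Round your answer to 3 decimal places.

0.700

Rank mass: 3, 4, 2, 1, 5
Rank food: 4, 5, 2, 1, 3
d = rank(mass) − rank(food): -1, -1, 0, 0, 2; Σd² = 6
ρ = 1 − 6Σd² / [n(n²−1)] = 1 − 6×6 / (5×24) = 1 − 36/120 ≈ 0.700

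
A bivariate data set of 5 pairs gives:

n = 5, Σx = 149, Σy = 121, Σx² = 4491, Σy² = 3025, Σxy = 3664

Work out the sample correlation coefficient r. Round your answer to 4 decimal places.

0.8300

r = (nΣxy − ΣxΣy) / √[(nΣx² − (Σx)²)(nΣy² − (Σy)²)]
Numerator: 5×3664 − 149×121 = 291
Denominator: √[(22455 − 22201)(15125 − 14641)] = √[254 × 484] = 350.6223
r = 291 / 350.6223 ≈ 0.8300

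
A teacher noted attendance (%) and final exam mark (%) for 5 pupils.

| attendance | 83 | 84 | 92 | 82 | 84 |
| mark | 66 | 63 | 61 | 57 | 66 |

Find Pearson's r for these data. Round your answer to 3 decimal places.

-0.083

n = 5, Σx = 425, Σy = 313, Σx² = 36189, Σy² = 19651, Σxy = 26600
nΣxy − ΣxΣy = 133000 − 133025 = -25
nΣx² − (Σx)² = 180945 − 180625 = 320; nΣy² − (Σy)² = 98255 − 97969 = 286
r = -25 / √(320 × 286) = -25 / 302.5227 ≈ -0.083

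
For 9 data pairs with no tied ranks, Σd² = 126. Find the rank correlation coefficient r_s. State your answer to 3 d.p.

-0.050

ρ = 1 − 6Σd² / [n(n²−1)] = 1 − 6×126 / (9×80)
  = 1 − 756/720 = 1 − 1.0500 ≈ -0.050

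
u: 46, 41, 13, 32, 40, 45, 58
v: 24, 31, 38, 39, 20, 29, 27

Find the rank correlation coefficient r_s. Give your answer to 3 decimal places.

-0.571

Rank u: 6, 4, 1, 2, 3, 5, 7
Rank v: 2, 5, 6, 7, 1, 4, 3
d = rank(u) − rank(v): 4, -1, -5, -5, 2, 1, 4; Σd² = 88
ρ = 1 − 6Σd² / [n(n²−1)] = 1 − 6×88 / (7×48) = 1 − 528/336 ≈ -0.571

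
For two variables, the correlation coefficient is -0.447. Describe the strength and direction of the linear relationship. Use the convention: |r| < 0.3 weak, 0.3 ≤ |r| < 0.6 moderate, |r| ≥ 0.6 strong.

r = -0.447 < 0 so the relationship is negative.
|r| = 0.447, which falls in the moderate range.

moderate negative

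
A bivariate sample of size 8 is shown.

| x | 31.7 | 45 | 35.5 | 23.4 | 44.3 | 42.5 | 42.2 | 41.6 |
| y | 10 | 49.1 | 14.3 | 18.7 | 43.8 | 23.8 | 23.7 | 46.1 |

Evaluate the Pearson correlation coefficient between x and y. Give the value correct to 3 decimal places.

n = 8, Σx = 306.2, Σy = 229.5, Σx² = 12117.84, Σy² = 8236.77, Σxy = 9341.47
nΣxy − ΣxΣy = 74731.76 − 70272.9 = 4458.86
nΣx² − (Σx)² = 96942.72 − 93758.44 = 3184.28; nΣy² − (Σy)² = 65894.16 − 52670.25 = 13223.91
r = 4458.86 / √(3184.28 × 13223.91) = 4458.86 / 6489.1164 ≈ 0.687

0.687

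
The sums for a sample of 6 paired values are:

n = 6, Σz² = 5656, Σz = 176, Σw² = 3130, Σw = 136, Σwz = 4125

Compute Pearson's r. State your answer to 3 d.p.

0.888

r = (nΣwz − ΣwΣz) / √[(nΣw² − (Σw)²)(nΣz² − (Σz)²)]
Numerator: 6×4125 − 136×176 = 814
Denominator: √[(18780 − 18496)(33936 − 30976)] = √[284 × 2960] = 916.8642
r = 814 / 916.8642 ≈ 0.888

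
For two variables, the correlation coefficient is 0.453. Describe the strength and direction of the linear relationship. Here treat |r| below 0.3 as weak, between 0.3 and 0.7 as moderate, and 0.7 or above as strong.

moderate positive

r = 0.453 > 0 so the relationship is positive.
|r| = 0.453, which falls in the moderate range.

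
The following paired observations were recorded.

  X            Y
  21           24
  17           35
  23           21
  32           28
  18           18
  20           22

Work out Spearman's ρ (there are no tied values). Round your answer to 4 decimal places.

Rank X: 4, 1, 5, 6, 2, 3
Rank Y: 4, 6, 2, 5, 1, 3
d = rank(X) − rank(Y): 0, -5, 3, 1, 1, 0; Σd² = 36
ρ = 1 − 6Σd² / [n(n²−1)] = 1 − 6×36 / (6×35) = 1 − 216/210 ≈ -0.0286

-0.0286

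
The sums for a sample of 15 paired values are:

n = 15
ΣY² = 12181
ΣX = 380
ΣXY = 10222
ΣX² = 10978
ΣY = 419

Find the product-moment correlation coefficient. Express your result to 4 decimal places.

-0.4891

r = (nΣXY − ΣXΣY) / √[(nΣX² − (ΣX)²)(nΣY² − (ΣY)²)]
Numerator: 15×10222 − 380×419 = -5890
Denominator: √[(164670 − 144400)(182715 − 175561)] = √[20270 × 7154] = 12042.0754
r = -5890 / 12042.0754 ≈ -0.4891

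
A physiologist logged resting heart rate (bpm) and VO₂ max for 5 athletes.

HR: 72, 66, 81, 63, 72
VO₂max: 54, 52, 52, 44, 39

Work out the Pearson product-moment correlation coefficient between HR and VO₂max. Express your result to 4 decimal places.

0.2775

n = 5, Σx = 354, Σy = 241, Σx² = 25254, Σy² = 11781, Σxy = 17112
nΣxy − ΣxΣy = 85560 − 85314 = 246
nΣx² − (Σx)² = 126270 − 125316 = 954; nΣy² − (Σy)² = 58905 − 58081 = 824
r = 246 / √(954 × 824) = 246 / 886.6206 ≈ 0.2775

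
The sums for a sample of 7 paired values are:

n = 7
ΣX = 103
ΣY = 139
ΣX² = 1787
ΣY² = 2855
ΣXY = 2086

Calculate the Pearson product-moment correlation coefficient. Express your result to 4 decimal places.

0.2537

r = (nΣXY − ΣXΣY) / √[(nΣX² − (ΣX)²)(nΣY² − (ΣY)²)]
Numerator: 7×2086 − 103×139 = 285
Denominator: √[(12509 − 10609)(19985 − 19321)] = √[1900 × 664] = 1123.2097
r = 285 / 1123.2097 ≈ 0.2537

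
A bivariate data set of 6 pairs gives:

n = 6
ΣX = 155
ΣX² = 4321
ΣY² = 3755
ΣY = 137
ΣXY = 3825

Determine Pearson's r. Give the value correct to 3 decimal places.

0.641

r = (nΣXY − ΣXΣY) / √[(nΣX² − (ΣX)²)(nΣY² − (ΣY)²)]
Numerator: 6×3825 − 155×137 = 1715
Denominator: √[(25926 − 24025)(22530 − 18769)] = √[1901 × 3761] = 2673.8850
r = 1715 / 2673.8850 ≈ 0.641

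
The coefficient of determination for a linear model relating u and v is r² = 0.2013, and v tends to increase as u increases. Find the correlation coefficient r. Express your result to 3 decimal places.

0.449

|r| = √0.2013 = 0.449
The association is positive, so r = 0.449.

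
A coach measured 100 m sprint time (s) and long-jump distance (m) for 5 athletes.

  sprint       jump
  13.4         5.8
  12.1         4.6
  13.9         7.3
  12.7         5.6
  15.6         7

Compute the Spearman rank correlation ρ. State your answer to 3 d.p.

Rank sprint: 3, 1, 4, 2, 5
Rank jump: 3, 1, 5, 2, 4
d = rank(sprint) − rank(jump): 0, 0, -1, 0, 1; Σd² = 2
ρ = 1 − 6Σd² / [n(n²−1)] = 1 − 6×2 / (5×24) = 1 − 12/120 ≈ 0.900

0.900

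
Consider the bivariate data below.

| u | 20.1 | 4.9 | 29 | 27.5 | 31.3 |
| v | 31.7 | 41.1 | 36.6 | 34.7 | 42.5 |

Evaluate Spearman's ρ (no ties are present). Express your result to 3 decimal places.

0.400

Rank u: 2, 1, 4, 3, 5
Rank v: 1, 4, 3, 2, 5
d = rank(u) − rank(v): 1, -3, 1, 1, 0; Σd² = 12
ρ = 1 − 6Σd² / [n(n²−1)] = 1 − 6×12 / (5×24) = 1 − 72/120 ≈ 0.400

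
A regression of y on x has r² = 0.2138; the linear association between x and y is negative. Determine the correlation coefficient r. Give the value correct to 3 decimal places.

-0.462

|r| = √0.2138 = 0.462
The association is negative, so r = −0.462.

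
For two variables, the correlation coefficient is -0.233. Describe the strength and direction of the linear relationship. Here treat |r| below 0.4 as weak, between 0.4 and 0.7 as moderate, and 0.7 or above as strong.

r = -0.233 < 0 so the relationship is negative.
|r| = 0.233, which falls in the weak range.

weak negative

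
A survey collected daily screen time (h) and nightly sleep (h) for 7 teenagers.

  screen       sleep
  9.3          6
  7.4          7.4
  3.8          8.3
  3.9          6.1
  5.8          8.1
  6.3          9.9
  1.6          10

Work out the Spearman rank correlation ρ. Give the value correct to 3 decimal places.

Rank screen: 7, 6, 2, 3, 4, 5, 1
Rank sleep: 1, 3, 5, 2, 4, 6, 7
d = rank(screen) − rank(sleep): 6, 3, -3, 1, 0, -1, -6; Σd² = 92
ρ = 1 − 6Σd² / [n(n²−1)] = 1 − 6×92 / (7×48) = 1 − 552/336 ≈ -0.643

-0.643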